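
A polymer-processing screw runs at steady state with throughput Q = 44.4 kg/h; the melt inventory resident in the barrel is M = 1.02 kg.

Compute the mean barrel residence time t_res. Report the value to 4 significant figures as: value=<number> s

value=82.70 s

Throughput in SI: Q_s = 44.4 kg/h ÷ 3600 s/h = 0.0123333 kg/s
Mean residence time: t_res = M/Q_s = 1.02 kg / 0.0123333 kg/s = 82.7027 s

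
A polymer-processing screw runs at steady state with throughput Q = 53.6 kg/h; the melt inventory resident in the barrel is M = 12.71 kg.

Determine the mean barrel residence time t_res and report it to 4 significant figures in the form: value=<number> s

Throughput in SI: Q_s = 53.6 kg/h ÷ 3600 s/h = 0.0148889 kg/s
t_res = M / Q_s = 12.71 ÷ 0.0148889 = 853.657 s

value=853.7 s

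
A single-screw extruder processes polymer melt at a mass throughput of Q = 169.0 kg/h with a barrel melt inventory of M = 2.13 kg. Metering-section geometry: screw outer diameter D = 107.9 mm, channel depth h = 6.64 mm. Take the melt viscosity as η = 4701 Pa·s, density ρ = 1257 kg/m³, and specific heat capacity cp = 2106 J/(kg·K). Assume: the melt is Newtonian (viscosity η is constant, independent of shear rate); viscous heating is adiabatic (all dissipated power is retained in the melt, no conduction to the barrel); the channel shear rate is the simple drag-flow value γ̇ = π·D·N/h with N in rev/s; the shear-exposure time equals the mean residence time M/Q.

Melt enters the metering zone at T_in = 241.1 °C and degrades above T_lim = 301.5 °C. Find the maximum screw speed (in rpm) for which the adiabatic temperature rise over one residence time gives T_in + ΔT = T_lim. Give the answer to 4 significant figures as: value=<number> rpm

Q_s = Q / 3600 = 169.0 / 3600 = 0.0469444 kg/s
Mean residence time: t_res = M/Q_s = 2.13 kg / 0.0469444 kg/s = 45.3728 s
Geometry in SI: D = 107.9 mm → 0.1079 m, h = 6.64 mm → 0.00664 m
ΔT_a = T_lim − T_in = 301.5 − 241.1 = 60.4 K
Invert ΔT = ηγ̇²t_res/(ρcp) for γ̇: γ̇_max² = ΔT_a ρ cp / (η t_res) = 60.4·1257·2106 / (4701·45.3728) = 749.627 s⁻²
γ̇_max = √749.627 = 27.3793 s⁻¹
N_max = γ̇_max h / (πD) = 27.3793·0.00664/(π·0.1079) = 0.536314 rev/s → ×60 = 32.1788 rpm

value=32.18 rpm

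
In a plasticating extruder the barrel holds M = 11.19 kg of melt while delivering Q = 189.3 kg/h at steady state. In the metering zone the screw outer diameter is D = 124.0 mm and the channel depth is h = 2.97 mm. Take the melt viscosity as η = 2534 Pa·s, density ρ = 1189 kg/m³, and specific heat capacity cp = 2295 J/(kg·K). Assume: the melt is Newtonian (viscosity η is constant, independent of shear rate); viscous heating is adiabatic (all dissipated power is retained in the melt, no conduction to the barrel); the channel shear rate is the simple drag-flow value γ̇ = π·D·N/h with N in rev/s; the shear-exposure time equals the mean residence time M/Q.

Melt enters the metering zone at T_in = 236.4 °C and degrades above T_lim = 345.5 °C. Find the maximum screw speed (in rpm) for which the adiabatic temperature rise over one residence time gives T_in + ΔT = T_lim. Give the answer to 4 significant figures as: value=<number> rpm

value=10.75 rpm

Q_s = Q / 3600 = 189.3 / 3600 = 0.0525833 kg/s
t_res = M / Q_s = 11.19 / 0.0525833 = 212.805 s
Geometry in SI: D = 124.0 mm → 0.124 m, h = 2.97 mm → 0.00297 m
Allowable rise: ΔT_a = T_lim − T_in = 345.5 − 236.4 = 109.1 K
Invert ΔT = ηγ̇²t_res/(ρcp) for γ̇: γ̇_max² = ΔT_a ρ cp / (η t_res) = 109.1·1189·2295 / (2534·212.805) = 552.078 s⁻²
γ̇_max = √552.078 = 23.4963 s⁻¹
Solve γ̇ = πDN/h for N: N_max = γ̇_max·h/(π·D) = 23.4963 × 0.00297 / (π × 0.124) = 0.179137 rev/s = 10.7482 rpm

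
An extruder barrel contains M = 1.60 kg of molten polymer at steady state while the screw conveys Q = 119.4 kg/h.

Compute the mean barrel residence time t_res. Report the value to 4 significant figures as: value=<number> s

Q_s = Q / 3600 = 119.4 / 3600 = 0.0331667 kg/s
t_res = M / Q_s = 1.60 ÷ 0.0331667 = 48.2412 s

value=48.24 s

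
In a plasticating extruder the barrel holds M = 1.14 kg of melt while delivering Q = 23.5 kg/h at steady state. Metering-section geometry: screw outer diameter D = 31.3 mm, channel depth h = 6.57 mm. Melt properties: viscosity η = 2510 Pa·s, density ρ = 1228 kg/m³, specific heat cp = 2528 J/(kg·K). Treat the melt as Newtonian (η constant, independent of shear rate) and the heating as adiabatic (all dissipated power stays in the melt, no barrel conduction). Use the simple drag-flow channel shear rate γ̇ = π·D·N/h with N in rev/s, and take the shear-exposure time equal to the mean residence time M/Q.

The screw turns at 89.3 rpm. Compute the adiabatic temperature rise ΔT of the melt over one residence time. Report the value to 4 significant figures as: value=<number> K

value=70.06 K

Throughput in SI: Q_s = 23.5 kg/h ÷ 3600 s/h = 0.00652778 kg/s
t_res = M / Q_s = 1.14 / 0.00652778 = 174.638 s
D = 31.3 mm = 0.0313 m;  h = 6.57 mm = 0.00657 m;  N = 89.3 rpm / 60 = 1.48833 rev/s
Shear rate: γ̇ = πDN/h = π·0.0313·1.48833/0.00657 = 22.2756 s⁻¹
ΔT = η·γ̇²·t_res / (ρ·cp) = 2510 · (22.2756)² · 174.638 / (1228 · 2528) = 70.0642 K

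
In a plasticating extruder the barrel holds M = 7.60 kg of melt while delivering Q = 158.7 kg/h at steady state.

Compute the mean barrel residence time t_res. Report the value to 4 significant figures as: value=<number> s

value=172.4 s

Q_s = Q / 3600 = 158.7 / 3600 = 0.0440833 kg/s
Mean residence time: t_res = M/Q_s = 7.60 kg / 0.0440833 kg/s = 172.401 s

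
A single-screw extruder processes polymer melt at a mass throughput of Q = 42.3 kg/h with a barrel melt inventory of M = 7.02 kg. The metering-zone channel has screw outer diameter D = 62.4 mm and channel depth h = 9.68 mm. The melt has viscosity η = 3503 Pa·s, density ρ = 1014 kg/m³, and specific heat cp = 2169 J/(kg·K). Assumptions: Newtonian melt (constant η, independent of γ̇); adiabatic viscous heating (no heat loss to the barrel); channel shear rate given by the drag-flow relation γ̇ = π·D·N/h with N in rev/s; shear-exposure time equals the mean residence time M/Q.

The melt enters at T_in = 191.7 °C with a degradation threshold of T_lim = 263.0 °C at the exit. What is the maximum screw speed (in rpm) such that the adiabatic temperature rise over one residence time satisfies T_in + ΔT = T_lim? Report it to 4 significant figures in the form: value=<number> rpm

value=25.65 rpm

Convert throughput: Q = 42.3 kg/h = 42.3/3600 = 0.01175 kg/s
Mean residence time: t_res = M/Q_s = 7.02 kg / 0.01175 kg/s = 597.447 s
Geometry in SI: D = 62.4 mm → 0.0624 m, h = 9.68 mm → 0.00968 m
ΔT_a = T_lim − T_in = 263.0 − 191.7 = 71.3 K
γ̇_max² = ΔT_a·ρ·cp/(η·t_res) = 71.3·1014·2169/(3503·597.447) = 74.9286 s⁻²
Take the square root: γ̇_max = √(74.9286) = 8.65613 s⁻¹
N_max = γ̇_max h / (πD) = 8.65613·0.00968/(π·0.0624) = 0.42743 rev/s → ×60 = 25.6458 rpm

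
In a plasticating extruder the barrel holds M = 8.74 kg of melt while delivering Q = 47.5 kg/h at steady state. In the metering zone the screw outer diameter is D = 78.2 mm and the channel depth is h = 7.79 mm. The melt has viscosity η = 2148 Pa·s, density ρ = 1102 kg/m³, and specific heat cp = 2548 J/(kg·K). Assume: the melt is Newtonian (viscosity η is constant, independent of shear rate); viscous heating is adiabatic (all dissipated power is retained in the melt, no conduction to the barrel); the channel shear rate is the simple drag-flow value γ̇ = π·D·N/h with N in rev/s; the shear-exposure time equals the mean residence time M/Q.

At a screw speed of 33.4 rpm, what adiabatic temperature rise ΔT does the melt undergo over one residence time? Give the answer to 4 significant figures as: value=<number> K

value=156.2 K

Throughput in SI: Q_s = 47.5 kg/h ÷ 3600 s/h = 0.0131944 kg/s
t_res = M / Q_s = 8.74 / 0.0131944 = 662.4 s
D = 78.2 mm = 0.0782 m;  h = 7.79 mm = 0.00779 m;  N = 33.4 rpm / 60 = 0.556667 rev/s
Shear rate: γ̇ = πDN/h = π·0.0782·0.556667/0.00779 = 17.5555 s⁻¹
ΔT = η·γ̇²·t_res/(ρ·cp) = [2148 × 17.5555² × 662.4] / [1102 × 2548] = 156.172 K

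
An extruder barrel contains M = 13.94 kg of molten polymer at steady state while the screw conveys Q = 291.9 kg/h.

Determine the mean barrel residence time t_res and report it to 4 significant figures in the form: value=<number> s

Convert throughput: Q = 291.9 kg/h = 291.9/3600 = 0.0810833 kg/s
t_res = M / Q_s = 13.94 / 0.0810833 = 171.922 s

value=171.9 s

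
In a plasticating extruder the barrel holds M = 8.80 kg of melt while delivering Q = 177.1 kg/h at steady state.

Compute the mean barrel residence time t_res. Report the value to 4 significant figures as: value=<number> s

value=178.9 s

Q_s = Q / 3600 = 177.1 / 3600 = 0.0491944 kg/s
Mean residence time: t_res = M/Q_s = 8.80 kg / 0.0491944 kg/s = 178.882 s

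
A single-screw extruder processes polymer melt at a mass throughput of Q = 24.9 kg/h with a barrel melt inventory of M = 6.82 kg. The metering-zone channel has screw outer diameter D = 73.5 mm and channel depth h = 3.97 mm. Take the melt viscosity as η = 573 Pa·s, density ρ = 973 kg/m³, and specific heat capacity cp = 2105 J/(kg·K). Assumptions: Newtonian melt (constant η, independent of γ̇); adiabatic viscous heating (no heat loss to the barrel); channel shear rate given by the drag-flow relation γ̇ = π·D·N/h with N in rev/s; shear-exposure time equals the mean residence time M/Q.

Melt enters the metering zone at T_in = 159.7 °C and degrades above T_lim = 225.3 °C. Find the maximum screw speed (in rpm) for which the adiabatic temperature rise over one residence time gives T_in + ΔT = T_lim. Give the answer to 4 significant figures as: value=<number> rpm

value=15.91 rpm

Q_s = Q / 3600 = 24.9 / 3600 = 0.00691667 kg/s
t_res = M / Q_s = 6.82 ÷ 0.00691667 = 986.024 s
Convert to metres: D = 0.0735 m, h = 0.00397 m
Allowable rise: ΔT_a = T_lim − T_in = 225.3 − 159.7 = 65.6 K
Invert ΔT = ηγ̇²t_res/(ρcp) for γ̇: γ̇_max² = ΔT_a ρ cp / (η t_res) = 65.6·973·2105 / (573·986.024) = 237.808 s⁻²
γ̇_max = √237.808 = 15.421 s⁻¹
Solve γ̇ = πDN/h for N: N_max = γ̇_max·h/(π·D) = 15.421 × 0.00397 / (π × 0.0735) = 0.265135 rev/s = 15.9081 rpm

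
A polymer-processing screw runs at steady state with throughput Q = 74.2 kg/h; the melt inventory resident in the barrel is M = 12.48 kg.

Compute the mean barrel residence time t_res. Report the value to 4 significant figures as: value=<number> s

value=605.5 s

Convert throughput: Q = 74.2 kg/h = 74.2/3600 = 0.0206111 kg/s
t_res = M / Q_s = 12.48 ÷ 0.0206111 = 605.499 s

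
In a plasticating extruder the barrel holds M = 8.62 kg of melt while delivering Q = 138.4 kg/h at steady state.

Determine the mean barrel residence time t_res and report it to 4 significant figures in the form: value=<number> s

Throughput in SI: Q_s = 138.4 kg/h ÷ 3600 s/h = 0.0384444 kg/s
t_res = M / Q_s = 8.62 ÷ 0.0384444 = 224.22 s

value=224.2 s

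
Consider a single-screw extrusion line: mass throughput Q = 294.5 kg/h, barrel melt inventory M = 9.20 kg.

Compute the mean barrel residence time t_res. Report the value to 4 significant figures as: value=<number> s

value=112.5 s

Q_s = Q / 3600 = 294.5 / 3600 = 0.0818056 kg/s
t_res = M / Q_s = 9.20 ÷ 0.0818056 = 112.462 s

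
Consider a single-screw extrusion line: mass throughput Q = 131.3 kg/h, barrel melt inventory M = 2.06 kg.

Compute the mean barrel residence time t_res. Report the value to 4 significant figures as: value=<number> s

value=56.48 s

Convert throughput: Q = 131.3 kg/h = 131.3/3600 = 0.0364722 kg/s
Mean residence time: t_res = M/Q_s = 2.06 kg / 0.0364722 kg/s = 56.4813 s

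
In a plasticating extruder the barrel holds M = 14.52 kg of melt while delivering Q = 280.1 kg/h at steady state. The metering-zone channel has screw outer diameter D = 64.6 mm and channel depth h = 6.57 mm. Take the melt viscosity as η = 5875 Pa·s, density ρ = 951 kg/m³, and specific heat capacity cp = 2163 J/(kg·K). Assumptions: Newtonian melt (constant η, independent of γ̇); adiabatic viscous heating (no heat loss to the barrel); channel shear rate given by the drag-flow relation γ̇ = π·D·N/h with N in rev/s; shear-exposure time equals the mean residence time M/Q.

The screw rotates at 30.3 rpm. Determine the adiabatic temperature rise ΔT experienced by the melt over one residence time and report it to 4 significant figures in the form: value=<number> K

value=129.7 K

Throughput in SI: Q_s = 280.1 kg/h ÷ 3600 s/h = 0.0778056 kg/s
t_res = M / Q_s = 14.52 ÷ 0.0778056 = 186.619 s
Geometry in metres: D = 64.6 mm → 0.0646 m, h = 6.57 mm → 0.00657 m; screw speed N = 30.3 rpm = 0.505 rev/s
γ̇ = π·D·N / h = π · 0.0646 · 0.505 / 0.00657 = 15.5994 s⁻¹
ΔT = η·γ̇²·t_res/(ρ·cp) = [5875 × 15.5994² × 186.619] / [951 × 2163] = 129.701 K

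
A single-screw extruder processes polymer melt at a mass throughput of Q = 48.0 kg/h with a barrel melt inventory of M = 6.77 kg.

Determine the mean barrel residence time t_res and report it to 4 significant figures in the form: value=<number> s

value=507.7 s

Throughput in SI: Q_s = 48.0 kg/h ÷ 3600 s/h = 0.0133333 kg/s
t_res = M / Q_s = 6.77 / 0.0133333 = 507.75 s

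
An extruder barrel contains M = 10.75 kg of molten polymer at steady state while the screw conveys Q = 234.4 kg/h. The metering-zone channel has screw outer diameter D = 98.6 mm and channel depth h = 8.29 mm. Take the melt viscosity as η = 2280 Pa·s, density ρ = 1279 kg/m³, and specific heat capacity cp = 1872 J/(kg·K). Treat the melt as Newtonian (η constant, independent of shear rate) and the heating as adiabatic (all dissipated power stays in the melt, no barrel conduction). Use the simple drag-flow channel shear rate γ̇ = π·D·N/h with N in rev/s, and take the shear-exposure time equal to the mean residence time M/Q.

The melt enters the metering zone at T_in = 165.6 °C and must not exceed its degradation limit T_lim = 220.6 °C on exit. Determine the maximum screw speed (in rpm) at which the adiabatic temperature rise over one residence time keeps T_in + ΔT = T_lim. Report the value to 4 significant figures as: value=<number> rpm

value=30.03 rpm

Convert throughput: Q = 234.4 kg/h = 234.4/3600 = 0.0651111 kg/s
t_res = M / Q_s = 10.75 / 0.0651111 = 165.102 s
Convert to metres: D = 0.0986 m, h = 0.00829 m
Allowable rise: ΔT_a = T_lim − T_in = 220.6 − 165.6 = 55 K
γ̇_max² = ΔT_a·ρ·cp/(η·t_res) = 55·1279·1872/(2280·165.102) = 349.825 s⁻²
Take the square root: γ̇_max = √(349.825) = 18.7036 s⁻¹
N_max = γ̇_max·h / (π·D) = 18.7036 · 0.00829 / (π · 0.0986) = 0.500557 rev/s = 30.0334 rpm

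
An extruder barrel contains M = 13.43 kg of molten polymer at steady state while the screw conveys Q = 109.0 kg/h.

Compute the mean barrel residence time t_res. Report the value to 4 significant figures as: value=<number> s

Q_s = Q / 3600 = 109.0 / 3600 = 0.0302778 kg/s
t_res = M / Q_s = 13.43 / 0.0302778 = 443.56 s

value=443.6 s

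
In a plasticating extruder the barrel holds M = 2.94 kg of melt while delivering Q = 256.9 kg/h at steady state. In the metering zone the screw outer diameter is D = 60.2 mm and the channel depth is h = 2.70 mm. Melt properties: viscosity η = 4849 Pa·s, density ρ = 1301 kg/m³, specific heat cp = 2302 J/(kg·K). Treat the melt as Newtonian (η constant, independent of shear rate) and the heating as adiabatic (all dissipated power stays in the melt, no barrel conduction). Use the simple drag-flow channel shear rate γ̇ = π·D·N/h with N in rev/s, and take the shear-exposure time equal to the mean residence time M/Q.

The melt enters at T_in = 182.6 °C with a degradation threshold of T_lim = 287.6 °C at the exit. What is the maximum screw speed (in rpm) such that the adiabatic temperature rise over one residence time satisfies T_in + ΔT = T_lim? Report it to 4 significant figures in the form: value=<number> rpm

Convert throughput: Q = 256.9 kg/h = 256.9/3600 = 0.0713611 kg/s
t_res = M / Q_s = 2.94 ÷ 0.0713611 = 41.1989 s
D = 60.2 mm = 0.0602 m;  h = 2.70 mm = 0.0027 m
ΔT_a = T_lim − T_in = 287.6 − 182.6 = 105 K
γ̇_max² = ΔT_a·ρ·cp / (η·t_res) = [105 × 1301 × 2302] / [4849 × 41.1989] = 1574.11 s⁻²
γ̇_max = √1574.11 = 39.675 s⁻¹
N_max = γ̇_max·h / (π·D) = 39.675 · 0.0027 / (π · 0.0602) = 0.566415 rev/s = 33.9849 rpm

value=33.98 rpm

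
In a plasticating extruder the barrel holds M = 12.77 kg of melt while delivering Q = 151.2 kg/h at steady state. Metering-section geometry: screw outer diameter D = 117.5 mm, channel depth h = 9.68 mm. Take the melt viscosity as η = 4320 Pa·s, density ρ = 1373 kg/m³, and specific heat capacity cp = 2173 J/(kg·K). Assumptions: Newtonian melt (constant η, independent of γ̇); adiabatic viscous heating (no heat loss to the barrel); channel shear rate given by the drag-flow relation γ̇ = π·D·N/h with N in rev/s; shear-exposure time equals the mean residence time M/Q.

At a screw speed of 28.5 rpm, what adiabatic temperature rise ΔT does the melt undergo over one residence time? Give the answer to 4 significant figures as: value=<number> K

Convert throughput: Q = 151.2 kg/h = 151.2/3600 = 0.042 kg/s
t_res = M / Q_s = 12.77 ÷ 0.042 = 304.048 s
Geometry in metres: D = 117.5 mm → 0.1175 m, h = 9.68 mm → 0.00968 m; screw speed N = 28.5 rpm = 0.475 rev/s
γ̇ = π·D·N / h = π · 0.1175 · 0.475 / 0.00968 = 18.1137 s⁻¹
Adiabatic rise: ΔT = η γ̇² t_res / (ρ cp) = 4320·(18.1137)²·304.048 / (1373·2173) = 144.447 K

value=144.4 K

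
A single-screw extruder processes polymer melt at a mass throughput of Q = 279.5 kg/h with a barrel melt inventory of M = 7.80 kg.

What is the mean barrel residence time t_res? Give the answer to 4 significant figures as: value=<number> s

value=100.5 s

Convert throughput: Q = 279.5 kg/h = 279.5/3600 = 0.0776389 kg/s
t_res = M / Q_s = 7.80 / 0.0776389 = 100.465 s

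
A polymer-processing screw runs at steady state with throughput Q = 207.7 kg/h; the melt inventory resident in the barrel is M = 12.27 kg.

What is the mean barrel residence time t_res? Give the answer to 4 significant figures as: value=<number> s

value=212.7 s

Throughput in SI: Q_s = 207.7 kg/h ÷ 3600 s/h = 0.0576944 kg/s
t_res = M / Q_s = 12.27 / 0.0576944 = 212.672 s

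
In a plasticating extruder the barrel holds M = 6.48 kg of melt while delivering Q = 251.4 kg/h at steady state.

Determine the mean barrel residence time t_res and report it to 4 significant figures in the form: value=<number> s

Convert throughput: Q = 251.4 kg/h = 251.4/3600 = 0.0698333 kg/s
Mean residence time: t_res = M/Q_s = 6.48 kg / 0.0698333 kg/s = 92.7924 s

value=92.79 s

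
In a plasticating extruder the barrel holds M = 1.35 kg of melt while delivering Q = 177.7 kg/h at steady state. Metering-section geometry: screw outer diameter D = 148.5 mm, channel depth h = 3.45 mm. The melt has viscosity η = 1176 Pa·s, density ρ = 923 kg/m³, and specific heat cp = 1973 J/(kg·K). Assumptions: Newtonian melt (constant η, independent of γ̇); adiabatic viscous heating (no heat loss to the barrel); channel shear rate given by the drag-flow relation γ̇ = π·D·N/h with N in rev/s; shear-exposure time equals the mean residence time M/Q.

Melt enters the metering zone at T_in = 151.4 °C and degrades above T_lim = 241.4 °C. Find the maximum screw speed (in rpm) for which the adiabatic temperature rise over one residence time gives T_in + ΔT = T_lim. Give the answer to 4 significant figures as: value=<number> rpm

value=31.67 rpm

Throughput in SI: Q_s = 177.7 kg/h ÷ 3600 s/h = 0.0493611 kg/s
t_res = M / Q_s = 1.35 / 0.0493611 = 27.3495 s
Convert to metres: D = 0.1485 m, h = 0.00345 m
ΔT_a = T_lim − T_in = 241.4 − 151.4 = 90 K
Invert ΔT = ηγ̇²t_res/(ρcp) for γ̇: γ̇_max² = ΔT_a ρ cp / (η t_res) = 90·923·1973 / (1176·27.3495) = 5095.83 s⁻²
γ̇_max = √5095.83 = 71.3851 s⁻¹
N_max = γ̇_max h / (πD) = 71.3851·0.00345/(π·0.1485) = 0.527898 rev/s → ×60 = 31.6739 rpm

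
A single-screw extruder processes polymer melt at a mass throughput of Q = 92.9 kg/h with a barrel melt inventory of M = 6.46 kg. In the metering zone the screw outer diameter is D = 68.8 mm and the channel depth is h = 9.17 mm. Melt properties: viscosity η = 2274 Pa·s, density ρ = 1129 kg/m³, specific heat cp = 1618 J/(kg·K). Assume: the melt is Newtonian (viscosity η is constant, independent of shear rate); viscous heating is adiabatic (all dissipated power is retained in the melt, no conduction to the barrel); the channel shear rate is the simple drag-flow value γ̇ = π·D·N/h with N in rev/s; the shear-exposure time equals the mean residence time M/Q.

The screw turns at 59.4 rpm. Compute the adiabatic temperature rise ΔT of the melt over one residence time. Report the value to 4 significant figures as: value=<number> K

Convert throughput: Q = 92.9 kg/h = 92.9/3600 = 0.0258056 kg/s
t_res = M / Q_s = 6.46 / 0.0258056 = 250.334 s
D = 68.8 mm = 0.0688 m;  h = 9.17 mm = 0.00917 m;  N = 59.4 rpm / 60 = 0.99 rev/s
γ̇ = π D N / h = (π)(0.0688)(0.99) / 0.00917 = 23.3348 s⁻¹
ΔT = η·γ̇²·t_res / (ρ·cp) = 2274 · (23.3348)² · 250.334 / (1129 · 1618) = 169.686 K

value=169.7 K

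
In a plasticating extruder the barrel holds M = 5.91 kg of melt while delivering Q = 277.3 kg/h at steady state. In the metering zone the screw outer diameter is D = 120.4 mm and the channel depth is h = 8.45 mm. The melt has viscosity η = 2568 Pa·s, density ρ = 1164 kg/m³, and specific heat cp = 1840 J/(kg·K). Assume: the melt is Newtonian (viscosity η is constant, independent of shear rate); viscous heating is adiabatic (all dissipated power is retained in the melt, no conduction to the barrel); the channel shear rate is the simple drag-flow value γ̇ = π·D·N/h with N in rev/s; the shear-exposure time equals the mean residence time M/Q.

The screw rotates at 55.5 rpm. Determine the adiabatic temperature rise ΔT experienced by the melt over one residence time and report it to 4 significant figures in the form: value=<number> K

Convert throughput: Q = 277.3 kg/h = 277.3/3600 = 0.0770278 kg/s
Mean residence time: t_res = M/Q_s = 5.91 kg / 0.0770278 kg/s = 76.7256 s
Convert to SI: D = 0.1204 m, h = 0.00845 m, N = 55.5/60 = 0.925 rev/s
Shear rate: γ̇ = πDN/h = π·0.1204·0.925/0.00845 = 41.4058 s⁻¹
Adiabatic rise: ΔT = η γ̇² t_res / (ρ cp) = 2568·(41.4058)²·76.7256 / (1164·1840) = 157.72 K

value=157.7 K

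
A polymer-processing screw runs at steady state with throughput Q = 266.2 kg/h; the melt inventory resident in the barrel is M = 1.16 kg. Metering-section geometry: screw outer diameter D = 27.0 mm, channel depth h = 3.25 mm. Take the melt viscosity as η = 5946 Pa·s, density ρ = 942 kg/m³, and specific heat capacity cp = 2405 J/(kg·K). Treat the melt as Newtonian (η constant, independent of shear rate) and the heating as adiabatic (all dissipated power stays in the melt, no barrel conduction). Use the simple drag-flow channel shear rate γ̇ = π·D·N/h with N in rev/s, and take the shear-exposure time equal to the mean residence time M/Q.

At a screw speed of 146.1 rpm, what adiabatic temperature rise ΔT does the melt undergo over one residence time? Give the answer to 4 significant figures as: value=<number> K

value=166.3 K

Q_s = Q / 3600 = 266.2 / 3600 = 0.0739444 kg/s
Mean residence time: t_res = M/Q_s = 1.16 kg / 0.0739444 kg/s = 15.6875 s
Geometry in metres: D = 27.0 mm → 0.027 m, h = 3.25 mm → 0.00325 m; screw speed N = 146.1 rpm = 2.435 rev/s
Shear rate: γ̇ = πDN/h = π·0.027·2.435/0.00325 = 63.552 s⁻¹
Adiabatic rise: ΔT = η γ̇² t_res / (ρ cp) = 5946·(63.552)²·15.6875 / (942·2405) = 166.291 K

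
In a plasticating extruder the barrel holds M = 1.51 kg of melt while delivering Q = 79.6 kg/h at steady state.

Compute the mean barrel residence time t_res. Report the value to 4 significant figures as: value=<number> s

Convert throughput: Q = 79.6 kg/h = 79.6/3600 = 0.0221111 kg/s
t_res = M / Q_s = 1.51 ÷ 0.0221111 = 68.2915 s

value=68.29 s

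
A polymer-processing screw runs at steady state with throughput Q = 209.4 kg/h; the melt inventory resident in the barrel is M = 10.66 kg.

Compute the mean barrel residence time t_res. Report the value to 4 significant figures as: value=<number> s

Q_s = Q / 3600 = 209.4 / 3600 = 0.0581667 kg/s
t_res = M / Q_s = 10.66 / 0.0581667 = 183.266 s

value=183.3 s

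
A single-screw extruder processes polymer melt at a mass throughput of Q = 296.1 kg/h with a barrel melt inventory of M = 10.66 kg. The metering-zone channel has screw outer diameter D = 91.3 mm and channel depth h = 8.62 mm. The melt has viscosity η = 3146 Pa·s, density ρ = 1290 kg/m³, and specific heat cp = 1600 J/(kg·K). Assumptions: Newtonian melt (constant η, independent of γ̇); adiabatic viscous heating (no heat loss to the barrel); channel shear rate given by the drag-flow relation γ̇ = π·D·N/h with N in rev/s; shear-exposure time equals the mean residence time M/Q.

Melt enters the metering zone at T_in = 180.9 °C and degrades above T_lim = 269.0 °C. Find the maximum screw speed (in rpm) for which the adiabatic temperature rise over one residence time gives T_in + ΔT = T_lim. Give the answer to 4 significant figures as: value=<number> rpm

Throughput in SI: Q_s = 296.1 kg/h ÷ 3600 s/h = 0.08225 kg/s
Mean residence time: t_res = M/Q_s = 10.66 kg / 0.08225 kg/s = 129.605 s
D = 91.3 mm = 0.0913 m;  h = 8.62 mm = 0.00862 m
ΔT_a = T_lim − T_in = 269.0 − 180.9 = 88.1 K
Invert ΔT = ηγ̇²t_res/(ρcp) for γ̇: γ̇_max² = ΔT_a ρ cp / (η t_res) = 88.1·1290·1600 / (3146·129.605) = 445.97 s⁻²
Take the square root: γ̇_max = √(445.97) = 21.118 s⁻¹
N_max = γ̇_max·h / (π·D) = 21.118 · 0.00862 / (π · 0.0913) = 0.634657 rev/s = 38.0794 rpm

value=38.08 rpm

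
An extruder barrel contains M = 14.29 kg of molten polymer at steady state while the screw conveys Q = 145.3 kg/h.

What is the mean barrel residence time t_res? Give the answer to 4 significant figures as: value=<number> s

value=354.1 s

Convert throughput: Q = 145.3 kg/h = 145.3/3600 = 0.0403611 kg/s
t_res = M / Q_s = 14.29 ÷ 0.0403611 = 354.054 s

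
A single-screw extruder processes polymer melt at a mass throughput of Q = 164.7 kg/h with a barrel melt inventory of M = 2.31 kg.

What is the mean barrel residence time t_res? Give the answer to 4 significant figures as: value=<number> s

value=50.49 s

Throughput in SI: Q_s = 164.7 kg/h ÷ 3600 s/h = 0.04575 kg/s
t_res = M / Q_s = 2.31 ÷ 0.04575 = 50.4918 s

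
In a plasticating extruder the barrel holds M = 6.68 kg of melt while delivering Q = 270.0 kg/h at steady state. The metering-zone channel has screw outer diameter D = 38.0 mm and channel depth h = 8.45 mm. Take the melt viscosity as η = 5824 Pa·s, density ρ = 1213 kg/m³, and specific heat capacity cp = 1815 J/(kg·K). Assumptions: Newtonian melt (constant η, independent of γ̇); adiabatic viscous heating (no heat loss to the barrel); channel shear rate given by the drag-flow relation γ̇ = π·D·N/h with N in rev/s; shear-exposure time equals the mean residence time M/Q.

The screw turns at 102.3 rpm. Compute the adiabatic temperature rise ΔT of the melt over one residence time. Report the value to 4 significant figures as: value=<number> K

value=136.7 K

Convert throughput: Q = 270.0 kg/h = 270.0/3600 = 0.075 kg/s
Mean residence time: t_res = M/Q_s = 6.68 kg / 0.075 kg/s = 89.0667 s
D = 38.0 mm = 0.038 m;  h = 8.45 mm = 0.00845 m;  N = 102.3 rpm / 60 = 1.705 rev/s
γ̇ = π·D·N / h = π · 0.038 · 1.705 / 0.00845 = 24.088 s⁻¹
ΔT = η·γ̇²·t_res/(ρ·cp) = [5824 × 24.088² × 89.0667] / [1213 × 1815] = 136.71 K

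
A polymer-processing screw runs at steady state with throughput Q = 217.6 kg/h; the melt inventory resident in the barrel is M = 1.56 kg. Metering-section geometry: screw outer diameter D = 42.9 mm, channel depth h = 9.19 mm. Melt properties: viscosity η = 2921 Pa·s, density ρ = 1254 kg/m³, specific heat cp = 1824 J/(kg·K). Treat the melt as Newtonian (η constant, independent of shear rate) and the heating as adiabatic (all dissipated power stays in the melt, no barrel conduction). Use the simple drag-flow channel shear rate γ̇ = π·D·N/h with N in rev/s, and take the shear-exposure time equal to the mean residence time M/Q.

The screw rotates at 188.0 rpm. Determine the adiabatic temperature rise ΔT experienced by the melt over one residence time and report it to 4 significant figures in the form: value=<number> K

value=69.59 K

Q_s = Q / 3600 = 217.6 / 3600 = 0.0604444 kg/s
t_res = M / Q_s = 1.56 ÷ 0.0604444 = 25.8088 s
Convert to SI: D = 0.0429 m, h = 0.00919 m, N = 188.0/60 = 3.13333 rev/s
γ̇ = π D N / h = (π)(0.0429)(3.13333) / 0.00919 = 45.9513 s⁻¹
Adiabatic rise: ΔT = η γ̇² t_res / (ρ cp) = 2921·(45.9513)²·25.8088 / (1254·1824) = 69.5943 K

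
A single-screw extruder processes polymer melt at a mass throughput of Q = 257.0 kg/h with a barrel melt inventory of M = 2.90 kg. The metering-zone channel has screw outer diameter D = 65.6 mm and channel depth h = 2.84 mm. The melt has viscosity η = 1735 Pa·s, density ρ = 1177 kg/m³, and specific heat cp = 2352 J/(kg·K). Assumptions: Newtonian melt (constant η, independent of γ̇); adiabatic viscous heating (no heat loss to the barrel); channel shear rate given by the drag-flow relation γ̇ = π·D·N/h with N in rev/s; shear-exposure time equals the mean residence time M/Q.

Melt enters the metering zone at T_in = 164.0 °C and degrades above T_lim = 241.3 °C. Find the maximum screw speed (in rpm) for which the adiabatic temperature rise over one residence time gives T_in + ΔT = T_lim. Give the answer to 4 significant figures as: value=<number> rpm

Convert throughput: Q = 257.0 kg/h = 257.0/3600 = 0.0713889 kg/s
t_res = M / Q_s = 2.90 / 0.0713889 = 40.6226 s
Convert to metres: D = 0.0656 m, h = 0.00284 m
ΔT_a = T_lim − T_in = 241.3 °C − 164.0 °C = 77.3 K
Invert ΔT = ηγ̇²t_res/(ρcp) for γ̇: γ̇_max² = ΔT_a ρ cp / (η t_res) = 77.3·1177·2352 / (1735·40.6226) = 3036.17 s⁻²
γ̇_max = √3036.17 = 55.1015 s⁻¹
N_max = γ̇_max h / (πD) = 55.1015·0.00284/(π·0.0656) = 0.759325 rev/s → ×60 = 45.5595 rpm

value=45.56 rpm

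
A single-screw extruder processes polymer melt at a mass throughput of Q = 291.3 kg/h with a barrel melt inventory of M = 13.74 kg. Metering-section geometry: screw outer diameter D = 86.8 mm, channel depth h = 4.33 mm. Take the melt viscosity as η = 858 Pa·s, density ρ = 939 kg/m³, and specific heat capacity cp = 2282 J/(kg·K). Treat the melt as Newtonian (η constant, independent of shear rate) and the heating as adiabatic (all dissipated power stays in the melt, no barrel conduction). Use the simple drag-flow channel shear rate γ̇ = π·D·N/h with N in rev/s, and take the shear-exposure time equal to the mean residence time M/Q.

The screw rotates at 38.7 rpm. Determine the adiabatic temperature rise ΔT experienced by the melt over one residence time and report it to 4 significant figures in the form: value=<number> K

Convert throughput: Q = 291.3 kg/h = 291.3/3600 = 0.0809167 kg/s
Mean residence time: t_res = M/Q_s = 13.74 kg / 0.0809167 kg/s = 169.804 s
Geometry in metres: D = 86.8 mm → 0.0868 m, h = 4.33 mm → 0.00433 m; screw speed N = 38.7 rpm = 0.645 rev/s
γ̇ = π D N / h = (π)(0.0868)(0.645) / 0.00433 = 40.6201 s⁻¹
ΔT = η·γ̇²·t_res/(ρ·cp) = [858 × 40.6201² × 169.804] / [939 × 2282] = 112.186 K

value=112.2 K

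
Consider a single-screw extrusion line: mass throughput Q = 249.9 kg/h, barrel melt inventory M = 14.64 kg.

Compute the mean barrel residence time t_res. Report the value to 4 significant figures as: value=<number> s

Convert throughput: Q = 249.9 kg/h = 249.9/3600 = 0.0694167 kg/s
t_res = M / Q_s = 14.64 ÷ 0.0694167 = 210.9 s

value=210.9 s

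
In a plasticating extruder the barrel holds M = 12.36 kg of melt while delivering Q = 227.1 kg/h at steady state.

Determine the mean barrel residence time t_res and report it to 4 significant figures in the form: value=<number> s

Q_s = Q / 3600 = 227.1 / 3600 = 0.0630833 kg/s
t_res = M / Q_s = 12.36 ÷ 0.0630833 = 195.931 s

value=195.9 s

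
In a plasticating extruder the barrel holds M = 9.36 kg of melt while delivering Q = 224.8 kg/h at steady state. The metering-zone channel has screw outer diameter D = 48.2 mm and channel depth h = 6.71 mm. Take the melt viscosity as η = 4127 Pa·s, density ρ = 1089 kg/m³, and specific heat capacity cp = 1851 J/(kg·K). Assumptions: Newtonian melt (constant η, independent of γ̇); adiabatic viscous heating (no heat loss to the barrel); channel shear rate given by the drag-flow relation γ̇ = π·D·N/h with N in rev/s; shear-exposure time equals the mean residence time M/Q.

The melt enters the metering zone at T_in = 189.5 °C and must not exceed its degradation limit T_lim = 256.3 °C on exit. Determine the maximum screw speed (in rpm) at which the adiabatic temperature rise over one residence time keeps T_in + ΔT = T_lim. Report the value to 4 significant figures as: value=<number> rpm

value=39.23 rpm

Q_s = Q / 3600 = 224.8 / 3600 = 0.0624444 kg/s
t_res = M / Q_s = 9.36 ÷ 0.0624444 = 149.893 s
Geometry in SI: D = 48.2 mm → 0.0482 m, h = 6.71 mm → 0.00671 m
ΔT_a = T_lim − T_in = 256.3 °C − 189.5 °C = 66.8 K
γ̇_max² = ΔT_a·ρ·cp / (η·t_res) = [66.8 × 1089 × 1851] / [4127 × 149.893] = 217.668 s⁻²
γ̇_max = √217.668 = 14.7536 s⁻¹
Solve γ̇ = πDN/h for N: N_max = γ̇_max·h/(π·D) = 14.7536 × 0.00671 / (π × 0.0482) = 0.653767 rev/s = 39.226 rpm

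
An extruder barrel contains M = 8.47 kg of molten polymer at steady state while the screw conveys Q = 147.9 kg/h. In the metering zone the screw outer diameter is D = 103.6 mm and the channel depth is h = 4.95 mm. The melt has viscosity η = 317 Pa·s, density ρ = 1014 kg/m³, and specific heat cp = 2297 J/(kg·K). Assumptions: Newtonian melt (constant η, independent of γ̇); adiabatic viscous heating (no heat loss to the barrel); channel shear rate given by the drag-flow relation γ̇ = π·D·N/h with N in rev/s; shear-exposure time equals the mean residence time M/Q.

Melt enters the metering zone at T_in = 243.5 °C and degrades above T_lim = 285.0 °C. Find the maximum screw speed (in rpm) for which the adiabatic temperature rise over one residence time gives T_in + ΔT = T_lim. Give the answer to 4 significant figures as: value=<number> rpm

value=35.09 rpm

Convert throughput: Q = 147.9 kg/h = 147.9/3600 = 0.0410833 kg/s
t_res = M / Q_s = 8.47 ÷ 0.0410833 = 206.166 s
Geometry in SI: D = 103.6 mm → 0.1036 m, h = 4.95 mm → 0.00495 m
Allowable rise: ΔT_a = T_lim − T_in = 285.0 − 243.5 = 41.5 K
γ̇_max² = ΔT_a·ρ·cp/(η·t_res) = 41.5·1014·2297/(317·206.166) = 1479.01 s⁻²
γ̇_max = √1479.01 = 38.4579 s⁻¹
N_max = γ̇_max h / (πD) = 38.4579·0.00495/(π·0.1036) = 0.584899 rev/s → ×60 = 35.0939 rpm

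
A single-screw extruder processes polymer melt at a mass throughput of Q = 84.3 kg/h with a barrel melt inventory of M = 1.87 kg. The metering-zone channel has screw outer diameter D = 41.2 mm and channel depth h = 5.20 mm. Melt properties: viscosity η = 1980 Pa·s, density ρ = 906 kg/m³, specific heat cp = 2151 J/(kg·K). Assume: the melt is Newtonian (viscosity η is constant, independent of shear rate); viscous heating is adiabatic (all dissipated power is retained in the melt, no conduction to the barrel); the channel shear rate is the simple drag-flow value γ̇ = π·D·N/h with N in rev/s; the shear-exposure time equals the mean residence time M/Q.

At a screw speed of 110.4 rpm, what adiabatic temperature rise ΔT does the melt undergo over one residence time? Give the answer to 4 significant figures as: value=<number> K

value=170.2 K

Convert throughput: Q = 84.3 kg/h = 84.3/3600 = 0.0234167 kg/s
t_res = M / Q_s = 1.87 / 0.0234167 = 79.8577 s
Convert to SI: D = 0.0412 m, h = 0.0052 m, N = 110.4/60 = 1.84 rev/s
γ̇ = π·D·N / h = π · 0.0412 · 1.84 / 0.0052 = 45.7996 s⁻¹
Adiabatic rise: ΔT = η γ̇² t_res / (ρ cp) = 1980·(45.7996)²·79.8577 / (906·2151) = 170.191 K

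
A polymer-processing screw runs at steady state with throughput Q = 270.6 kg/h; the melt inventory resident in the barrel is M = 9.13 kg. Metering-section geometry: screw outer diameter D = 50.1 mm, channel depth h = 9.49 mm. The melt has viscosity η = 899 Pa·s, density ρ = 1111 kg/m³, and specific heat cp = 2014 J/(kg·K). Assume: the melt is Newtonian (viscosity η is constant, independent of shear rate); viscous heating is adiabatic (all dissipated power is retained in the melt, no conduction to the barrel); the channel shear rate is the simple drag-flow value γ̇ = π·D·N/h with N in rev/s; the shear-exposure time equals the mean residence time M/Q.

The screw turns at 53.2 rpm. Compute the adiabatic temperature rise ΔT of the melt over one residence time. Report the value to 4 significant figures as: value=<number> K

value=10.55 K

Throughput in SI: Q_s = 270.6 kg/h ÷ 3600 s/h = 0.0751667 kg/s
t_res = M / Q_s = 9.13 ÷ 0.0751667 = 121.463 s
Geometry in metres: D = 50.1 mm → 0.0501 m, h = 9.49 mm → 0.00949 m; screw speed N = 53.2 rpm = 0.886667 rev/s
γ̇ = π D N / h = (π)(0.0501)(0.886667) / 0.00949 = 14.7056 s⁻¹
ΔT = η·γ̇²·t_res/(ρ·cp) = [899 × 14.7056² × 121.463] / [1111 × 2014] = 10.5535 K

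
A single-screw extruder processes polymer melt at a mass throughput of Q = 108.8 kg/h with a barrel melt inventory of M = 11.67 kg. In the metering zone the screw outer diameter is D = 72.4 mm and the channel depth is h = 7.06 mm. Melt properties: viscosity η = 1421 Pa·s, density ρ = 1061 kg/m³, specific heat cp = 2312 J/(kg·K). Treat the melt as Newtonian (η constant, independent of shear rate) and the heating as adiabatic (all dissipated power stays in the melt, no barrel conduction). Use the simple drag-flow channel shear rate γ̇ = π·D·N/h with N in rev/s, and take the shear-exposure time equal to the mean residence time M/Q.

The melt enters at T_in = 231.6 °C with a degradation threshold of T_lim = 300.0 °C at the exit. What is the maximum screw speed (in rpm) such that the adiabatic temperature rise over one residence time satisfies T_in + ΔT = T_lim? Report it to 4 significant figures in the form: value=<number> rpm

value=32.57 rpm

Throughput in SI: Q_s = 108.8 kg/h ÷ 3600 s/h = 0.0302222 kg/s
t_res = M / Q_s = 11.67 / 0.0302222 = 386.14 s
D = 72.4 mm = 0.0724 m;  h = 7.06 mm = 0.00706 m
ΔT_a = T_lim − T_in = 300.0 °C − 231.6 °C = 68.4 K
Invert ΔT = ηγ̇²t_res/(ρcp) for γ̇: γ̇_max² = ΔT_a ρ cp / (η t_res) = 68.4·1061·2312 / (1421·386.14) = 305.788 s⁻²
γ̇_max = sqrt(305.788) = 17.4868 s⁻¹
N_max = γ̇_max·h / (π·D) = 17.4868 · 0.00706 / (π · 0.0724) = 0.542784 rev/s = 32.567 rpm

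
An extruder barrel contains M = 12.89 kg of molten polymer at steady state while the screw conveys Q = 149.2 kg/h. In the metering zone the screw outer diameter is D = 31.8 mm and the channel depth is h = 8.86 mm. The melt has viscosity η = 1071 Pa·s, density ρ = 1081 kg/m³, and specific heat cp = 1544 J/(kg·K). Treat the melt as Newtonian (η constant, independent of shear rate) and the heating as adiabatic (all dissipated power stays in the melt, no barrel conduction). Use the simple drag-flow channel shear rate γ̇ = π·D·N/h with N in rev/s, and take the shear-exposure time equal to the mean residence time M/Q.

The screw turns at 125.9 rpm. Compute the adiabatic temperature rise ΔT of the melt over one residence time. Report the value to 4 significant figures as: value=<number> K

Throughput in SI: Q_s = 149.2 kg/h ÷ 3600 s/h = 0.0414444 kg/s
t_res = M / Q_s = 12.89 ÷ 0.0414444 = 311.019 s
Geometry in metres: D = 31.8 mm → 0.0318 m, h = 8.86 mm → 0.00886 m; screw speed N = 125.9 rpm = 2.09833 rev/s
γ̇ = π·D·N / h = π · 0.0318 · 2.09833 / 0.00886 = 23.6602 s⁻¹
ΔT = η·γ̇²·t_res / (ρ·cp) = 1071 · (23.6602)² · 311.019 / (1081 · 1544) = 111.722 K

value=111.7 K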